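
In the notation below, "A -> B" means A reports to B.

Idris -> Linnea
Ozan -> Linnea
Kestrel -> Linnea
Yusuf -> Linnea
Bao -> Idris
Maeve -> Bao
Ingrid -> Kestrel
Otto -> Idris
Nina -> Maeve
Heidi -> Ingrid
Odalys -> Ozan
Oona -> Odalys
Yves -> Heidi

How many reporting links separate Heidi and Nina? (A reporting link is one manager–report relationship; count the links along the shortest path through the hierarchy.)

Heidi is 3 levels below Linnea, and Nina is 4 levels below Linnea (their lowest common manager). The shortest path runs up from Heidi to Linnea and back down to Nina: 3 + 4 = 7 links.

7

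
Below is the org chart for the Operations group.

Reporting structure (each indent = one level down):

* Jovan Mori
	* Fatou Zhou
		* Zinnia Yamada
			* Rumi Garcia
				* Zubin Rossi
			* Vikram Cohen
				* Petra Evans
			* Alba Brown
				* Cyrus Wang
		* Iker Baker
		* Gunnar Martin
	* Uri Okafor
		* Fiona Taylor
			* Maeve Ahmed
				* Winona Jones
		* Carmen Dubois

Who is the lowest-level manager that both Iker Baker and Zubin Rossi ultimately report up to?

Iker Baker's chain of managers is Fatou Zhou, Jovan Mori. Zubin Rossi's chain of managers is Rumi Garcia, Zinnia Yamada, Fatou Zhou, Jovan Mori. The first manager that appears in both chains is Fatou Zhou.

Fatou Zhou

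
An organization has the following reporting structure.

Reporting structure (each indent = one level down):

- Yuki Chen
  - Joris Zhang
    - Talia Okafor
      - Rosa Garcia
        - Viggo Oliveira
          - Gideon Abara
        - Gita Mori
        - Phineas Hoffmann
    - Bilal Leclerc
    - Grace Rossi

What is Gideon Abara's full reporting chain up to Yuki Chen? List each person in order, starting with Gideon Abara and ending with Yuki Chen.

Gideon Abara reports to Viggo Oliveira. Viggo Oliveira reports to Rosa Garcia. Rosa Garcia reports to Talia Okafor. Talia Okafor reports to Joris Zhang. Joris Zhang reports to Yuki Chen. Yuki Chen is at the top.

Gideon Abara -> Viggo Oliveira -> Rosa Garcia -> Talia Okafor -> Joris Zhang -> Yuki Chen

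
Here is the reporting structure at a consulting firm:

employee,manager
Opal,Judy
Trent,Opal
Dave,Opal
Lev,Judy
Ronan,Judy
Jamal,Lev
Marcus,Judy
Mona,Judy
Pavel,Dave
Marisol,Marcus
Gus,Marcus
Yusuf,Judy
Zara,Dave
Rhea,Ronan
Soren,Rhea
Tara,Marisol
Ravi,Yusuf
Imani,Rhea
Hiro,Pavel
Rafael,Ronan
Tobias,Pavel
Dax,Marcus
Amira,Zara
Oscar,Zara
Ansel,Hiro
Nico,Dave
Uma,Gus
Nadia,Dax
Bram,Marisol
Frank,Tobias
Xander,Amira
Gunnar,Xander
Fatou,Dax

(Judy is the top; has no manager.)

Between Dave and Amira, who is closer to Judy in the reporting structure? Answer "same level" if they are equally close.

Dave is 2 levels below Judy; Amira is 4. Dave is higher.

Dave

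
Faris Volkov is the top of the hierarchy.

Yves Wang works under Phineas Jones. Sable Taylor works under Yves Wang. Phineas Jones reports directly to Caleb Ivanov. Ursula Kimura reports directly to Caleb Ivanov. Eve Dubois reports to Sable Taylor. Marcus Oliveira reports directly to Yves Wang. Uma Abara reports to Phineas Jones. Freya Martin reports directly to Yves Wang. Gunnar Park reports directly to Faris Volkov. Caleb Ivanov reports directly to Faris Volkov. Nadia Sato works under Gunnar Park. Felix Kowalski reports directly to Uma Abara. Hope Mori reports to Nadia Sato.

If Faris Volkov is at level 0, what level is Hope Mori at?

Chain from Hope Mori up to Faris Volkov: Hope Mori → Nadia Sato → Gunnar Park → Faris Volkov. That is 3 steps up, so Hope Mori is 3 levels below Faris Volkov.

3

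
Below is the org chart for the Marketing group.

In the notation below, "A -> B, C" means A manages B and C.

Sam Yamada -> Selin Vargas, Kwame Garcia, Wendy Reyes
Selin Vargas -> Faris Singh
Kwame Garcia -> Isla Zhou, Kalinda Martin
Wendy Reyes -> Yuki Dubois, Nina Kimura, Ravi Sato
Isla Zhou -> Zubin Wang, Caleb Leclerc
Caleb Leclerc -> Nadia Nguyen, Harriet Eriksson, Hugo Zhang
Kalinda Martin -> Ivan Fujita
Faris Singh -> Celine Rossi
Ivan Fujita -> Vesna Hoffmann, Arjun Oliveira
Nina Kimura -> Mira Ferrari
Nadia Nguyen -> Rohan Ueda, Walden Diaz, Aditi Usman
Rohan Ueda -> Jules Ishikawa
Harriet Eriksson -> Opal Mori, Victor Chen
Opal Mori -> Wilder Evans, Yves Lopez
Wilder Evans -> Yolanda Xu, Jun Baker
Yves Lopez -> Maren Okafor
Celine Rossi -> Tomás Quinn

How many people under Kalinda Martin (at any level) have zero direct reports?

The people in Kalinda Martin's organization with no one reporting to them are Arjun Oliveira, Vesna Hoffmann. That is 2.

2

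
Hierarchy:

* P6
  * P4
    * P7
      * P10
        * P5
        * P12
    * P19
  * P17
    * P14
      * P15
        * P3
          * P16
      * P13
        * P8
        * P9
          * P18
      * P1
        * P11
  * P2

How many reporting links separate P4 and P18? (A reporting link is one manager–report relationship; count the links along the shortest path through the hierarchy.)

P4 is 1 level below P6, and P18 is 5 levels below P6 (their lowest common manager). The shortest path runs up from P4 to P6 and back down to P18: 1 + 5 = 6 links.

6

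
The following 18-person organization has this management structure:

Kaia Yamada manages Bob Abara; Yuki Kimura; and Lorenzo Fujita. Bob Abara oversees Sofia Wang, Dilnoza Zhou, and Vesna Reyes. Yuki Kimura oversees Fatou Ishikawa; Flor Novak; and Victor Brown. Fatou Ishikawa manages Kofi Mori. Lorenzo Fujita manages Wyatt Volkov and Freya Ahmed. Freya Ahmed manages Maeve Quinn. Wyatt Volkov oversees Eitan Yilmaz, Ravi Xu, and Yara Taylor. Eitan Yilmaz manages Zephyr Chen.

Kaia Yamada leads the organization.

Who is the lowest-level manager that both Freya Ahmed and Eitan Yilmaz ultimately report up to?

Lorenzo Fujita

Freya Ahmed's chain of managers is Lorenzo Fujita, Kaia Yamada. Eitan Yilmaz's chain of managers is Wyatt Volkov, Lorenzo Fujita, Kaia Yamada. The first manager that appears in both chains is Lorenzo Fujita.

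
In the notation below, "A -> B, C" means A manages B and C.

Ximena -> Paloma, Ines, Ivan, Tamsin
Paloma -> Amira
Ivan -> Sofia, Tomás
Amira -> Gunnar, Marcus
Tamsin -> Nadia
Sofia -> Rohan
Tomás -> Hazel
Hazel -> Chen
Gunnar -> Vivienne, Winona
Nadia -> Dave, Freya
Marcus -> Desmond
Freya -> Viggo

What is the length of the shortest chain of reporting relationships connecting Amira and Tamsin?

Amira is 2 levels below Ximena, and Tamsin is 1 level below Ximena (their lowest common manager). The shortest path runs up from Amira to Ximena and back down to Tamsin: 2 + 1 = 3 links.

3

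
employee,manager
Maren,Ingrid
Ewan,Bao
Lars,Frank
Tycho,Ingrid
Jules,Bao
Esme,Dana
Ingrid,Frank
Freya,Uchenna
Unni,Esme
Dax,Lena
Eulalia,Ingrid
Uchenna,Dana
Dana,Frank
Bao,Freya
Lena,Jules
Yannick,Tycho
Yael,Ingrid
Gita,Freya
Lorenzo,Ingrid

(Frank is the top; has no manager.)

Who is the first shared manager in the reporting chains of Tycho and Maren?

Ingrid

Tycho's chain of managers is Ingrid, Frank. Maren's chain of managers is Ingrid, Frank. The first manager that appears in both chains is Ingrid.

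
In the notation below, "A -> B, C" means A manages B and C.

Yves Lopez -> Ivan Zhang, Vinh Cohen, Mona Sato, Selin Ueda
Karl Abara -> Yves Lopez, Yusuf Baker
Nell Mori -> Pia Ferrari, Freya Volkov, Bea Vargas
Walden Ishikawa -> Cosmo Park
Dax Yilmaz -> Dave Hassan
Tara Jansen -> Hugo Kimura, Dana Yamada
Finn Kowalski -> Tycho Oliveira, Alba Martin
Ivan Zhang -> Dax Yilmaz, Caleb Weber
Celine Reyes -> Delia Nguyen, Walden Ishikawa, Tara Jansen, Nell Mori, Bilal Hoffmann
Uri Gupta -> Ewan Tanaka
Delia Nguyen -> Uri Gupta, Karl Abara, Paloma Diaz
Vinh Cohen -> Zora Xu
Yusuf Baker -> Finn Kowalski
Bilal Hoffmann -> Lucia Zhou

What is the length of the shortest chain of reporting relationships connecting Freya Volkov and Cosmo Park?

Freya Volkov is 2 levels below Celine Reyes, and Cosmo Park is 2 levels below Celine Reyes (their lowest common manager). The shortest path runs up from Freya Volkov to Celine Reyes and back down to Cosmo Park: 2 + 2 = 4 links.

4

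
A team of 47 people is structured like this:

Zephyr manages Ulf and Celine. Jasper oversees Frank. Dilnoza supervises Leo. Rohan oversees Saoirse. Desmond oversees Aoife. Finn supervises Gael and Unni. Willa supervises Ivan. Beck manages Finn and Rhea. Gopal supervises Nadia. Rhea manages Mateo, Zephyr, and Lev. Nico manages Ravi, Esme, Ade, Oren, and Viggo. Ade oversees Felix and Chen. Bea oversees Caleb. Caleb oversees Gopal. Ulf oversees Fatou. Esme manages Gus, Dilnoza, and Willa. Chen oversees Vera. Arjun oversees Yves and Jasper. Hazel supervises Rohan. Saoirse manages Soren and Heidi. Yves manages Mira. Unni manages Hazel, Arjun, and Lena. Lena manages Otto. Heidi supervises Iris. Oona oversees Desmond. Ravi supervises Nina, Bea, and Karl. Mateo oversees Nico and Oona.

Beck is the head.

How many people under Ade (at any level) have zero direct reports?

2

The people in Ade's organization with no one reporting to them are Felix, Vera. That is 2.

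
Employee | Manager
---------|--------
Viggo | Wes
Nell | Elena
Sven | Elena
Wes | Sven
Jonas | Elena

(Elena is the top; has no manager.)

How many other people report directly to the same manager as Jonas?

Jonas reports to Elena. Elena's other direct reports are Nell, Sven — 2 peers.

2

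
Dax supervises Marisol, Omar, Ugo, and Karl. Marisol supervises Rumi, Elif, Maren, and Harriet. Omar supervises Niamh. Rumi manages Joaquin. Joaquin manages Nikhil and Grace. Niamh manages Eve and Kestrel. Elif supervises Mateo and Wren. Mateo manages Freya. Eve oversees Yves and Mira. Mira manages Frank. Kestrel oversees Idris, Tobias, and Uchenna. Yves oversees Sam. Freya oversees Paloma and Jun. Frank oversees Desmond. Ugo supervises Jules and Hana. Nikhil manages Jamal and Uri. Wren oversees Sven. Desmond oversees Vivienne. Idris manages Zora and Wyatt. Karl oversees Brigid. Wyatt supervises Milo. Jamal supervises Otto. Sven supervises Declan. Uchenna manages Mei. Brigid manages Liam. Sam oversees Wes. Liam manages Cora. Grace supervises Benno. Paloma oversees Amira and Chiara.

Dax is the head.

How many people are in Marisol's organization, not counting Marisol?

Marisol directly manages Rumi, Elif, Maren, Harriet. Under Rumi: Joaquin, Grace, Benno, Nikhil, Uri, Jamal, Otto (7). Under Elif: Wren, Sven, Declan, Mateo, Freya, Paloma, Amira, Chiara, Jun (9). Maren has no reports. Harriet has no reports. So Marisol's organization is 4 direct reports plus everyone under them: 8 + 10 + 1 + 1 = 20.

20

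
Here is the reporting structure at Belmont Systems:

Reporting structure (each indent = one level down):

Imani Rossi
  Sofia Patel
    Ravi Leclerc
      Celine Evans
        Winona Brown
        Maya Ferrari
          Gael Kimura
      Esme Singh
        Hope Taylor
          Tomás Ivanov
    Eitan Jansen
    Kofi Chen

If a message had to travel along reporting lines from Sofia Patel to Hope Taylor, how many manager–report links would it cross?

Hope Taylor is in Sofia Patel's organization: the chain from Hope Taylor up to Sofia Patel is Hope Taylor → Esme Singh → Ravi Leclerc → Sofia Patel, which is 3 links.

3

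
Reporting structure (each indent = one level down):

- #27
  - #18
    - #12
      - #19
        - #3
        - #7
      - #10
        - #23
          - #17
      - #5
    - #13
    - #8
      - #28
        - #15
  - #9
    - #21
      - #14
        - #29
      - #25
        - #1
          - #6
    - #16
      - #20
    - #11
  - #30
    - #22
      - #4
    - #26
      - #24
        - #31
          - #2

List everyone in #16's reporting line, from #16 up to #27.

#16 -> #9 -> #27

#16 reports to #9. #9 reports to #27. #27 is at the top.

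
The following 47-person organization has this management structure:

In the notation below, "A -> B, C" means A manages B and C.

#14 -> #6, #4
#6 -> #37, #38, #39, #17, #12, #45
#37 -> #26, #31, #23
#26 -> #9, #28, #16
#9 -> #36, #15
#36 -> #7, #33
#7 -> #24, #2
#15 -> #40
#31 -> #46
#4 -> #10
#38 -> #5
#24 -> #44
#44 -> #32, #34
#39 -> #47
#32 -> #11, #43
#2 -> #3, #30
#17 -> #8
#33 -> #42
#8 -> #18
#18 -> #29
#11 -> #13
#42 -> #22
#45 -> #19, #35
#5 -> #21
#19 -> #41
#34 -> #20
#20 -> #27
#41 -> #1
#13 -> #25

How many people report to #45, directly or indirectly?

#45 directly manages #19, #35. Under #19: #41, #1 (2). #35 has no reports. So #45's organization is 2 direct reports plus everyone under them: 3 + 1 = 4.

4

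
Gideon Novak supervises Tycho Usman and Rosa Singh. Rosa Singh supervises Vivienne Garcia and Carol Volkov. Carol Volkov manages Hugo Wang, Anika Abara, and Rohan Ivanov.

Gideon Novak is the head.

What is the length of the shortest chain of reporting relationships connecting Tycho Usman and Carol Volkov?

Tycho Usman is 1 level below Gideon Novak, and Carol Volkov is 2 levels below Gideon Novak (their lowest common manager). The shortest path runs up from Tycho Usman to Gideon Novak and back down to Carol Volkov: 1 + 2 = 3 links.

3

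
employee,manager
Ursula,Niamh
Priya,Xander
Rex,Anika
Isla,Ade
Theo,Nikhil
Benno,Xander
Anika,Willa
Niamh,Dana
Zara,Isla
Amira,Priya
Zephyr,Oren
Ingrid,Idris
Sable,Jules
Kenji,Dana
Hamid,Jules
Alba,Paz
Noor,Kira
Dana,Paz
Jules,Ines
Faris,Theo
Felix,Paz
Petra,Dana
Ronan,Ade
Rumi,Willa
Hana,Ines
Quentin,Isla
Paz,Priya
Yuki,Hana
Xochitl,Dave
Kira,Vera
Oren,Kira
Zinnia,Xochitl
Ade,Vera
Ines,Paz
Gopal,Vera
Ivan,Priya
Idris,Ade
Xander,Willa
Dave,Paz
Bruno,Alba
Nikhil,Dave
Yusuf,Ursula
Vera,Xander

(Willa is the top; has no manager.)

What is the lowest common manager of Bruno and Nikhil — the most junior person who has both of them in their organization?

Paz

Bruno's chain of managers is Alba, Paz, Priya, Xander, Willa. Nikhil's chain of managers is Dave, Paz, Priya, Xander, Willa. The first manager that appears in both chains is Paz.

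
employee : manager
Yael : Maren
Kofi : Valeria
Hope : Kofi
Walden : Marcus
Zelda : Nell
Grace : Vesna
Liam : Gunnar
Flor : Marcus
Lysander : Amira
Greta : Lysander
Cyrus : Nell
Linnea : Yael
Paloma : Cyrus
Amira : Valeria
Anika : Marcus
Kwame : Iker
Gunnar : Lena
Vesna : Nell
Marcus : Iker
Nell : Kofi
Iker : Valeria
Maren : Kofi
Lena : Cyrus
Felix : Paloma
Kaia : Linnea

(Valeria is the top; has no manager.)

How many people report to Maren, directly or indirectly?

3

Maren directly manages Yael. Under Yael: Linnea, Kaia (2). That's 3 in total.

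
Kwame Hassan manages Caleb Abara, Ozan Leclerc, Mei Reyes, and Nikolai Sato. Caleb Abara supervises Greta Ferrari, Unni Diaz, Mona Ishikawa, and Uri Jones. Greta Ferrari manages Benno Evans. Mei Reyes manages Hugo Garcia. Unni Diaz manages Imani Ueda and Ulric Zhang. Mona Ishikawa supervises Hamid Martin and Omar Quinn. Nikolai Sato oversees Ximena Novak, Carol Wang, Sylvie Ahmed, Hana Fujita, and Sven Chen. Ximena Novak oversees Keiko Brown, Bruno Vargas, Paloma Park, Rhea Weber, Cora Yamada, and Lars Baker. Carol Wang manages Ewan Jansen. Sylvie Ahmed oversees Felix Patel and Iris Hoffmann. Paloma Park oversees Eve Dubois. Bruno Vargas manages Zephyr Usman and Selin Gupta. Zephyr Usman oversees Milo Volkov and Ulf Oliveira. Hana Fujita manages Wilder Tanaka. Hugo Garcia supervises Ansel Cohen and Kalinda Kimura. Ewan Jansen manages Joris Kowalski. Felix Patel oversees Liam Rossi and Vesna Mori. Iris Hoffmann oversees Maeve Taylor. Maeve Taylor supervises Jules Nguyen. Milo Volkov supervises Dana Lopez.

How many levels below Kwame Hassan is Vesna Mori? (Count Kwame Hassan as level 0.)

Chain from Vesna Mori up to Kwame Hassan: Vesna Mori → Felix Patel → Sylvie Ahmed → Nikolai Sato → Kwame Hassan. That is 4 steps up, so Vesna Mori is 4 levels below Kwame Hassan.

4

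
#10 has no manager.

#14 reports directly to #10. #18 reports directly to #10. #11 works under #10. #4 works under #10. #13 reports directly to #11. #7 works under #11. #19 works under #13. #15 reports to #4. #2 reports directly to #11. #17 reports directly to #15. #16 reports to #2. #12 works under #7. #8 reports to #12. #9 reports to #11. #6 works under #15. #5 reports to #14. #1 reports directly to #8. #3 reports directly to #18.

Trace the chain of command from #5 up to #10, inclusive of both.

#5 -> #14 -> #10

#5 reports to #14. #14 reports to #10. #10 is at the top.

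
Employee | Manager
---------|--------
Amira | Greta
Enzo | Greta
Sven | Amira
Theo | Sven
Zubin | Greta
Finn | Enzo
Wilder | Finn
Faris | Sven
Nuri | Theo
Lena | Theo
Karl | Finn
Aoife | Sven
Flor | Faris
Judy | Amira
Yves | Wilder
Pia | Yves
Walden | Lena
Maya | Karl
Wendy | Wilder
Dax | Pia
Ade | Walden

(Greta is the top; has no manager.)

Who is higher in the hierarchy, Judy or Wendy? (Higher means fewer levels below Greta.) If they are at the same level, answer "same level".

Judy is 2 levels below Greta; Wendy is 4. Judy is higher.

Judy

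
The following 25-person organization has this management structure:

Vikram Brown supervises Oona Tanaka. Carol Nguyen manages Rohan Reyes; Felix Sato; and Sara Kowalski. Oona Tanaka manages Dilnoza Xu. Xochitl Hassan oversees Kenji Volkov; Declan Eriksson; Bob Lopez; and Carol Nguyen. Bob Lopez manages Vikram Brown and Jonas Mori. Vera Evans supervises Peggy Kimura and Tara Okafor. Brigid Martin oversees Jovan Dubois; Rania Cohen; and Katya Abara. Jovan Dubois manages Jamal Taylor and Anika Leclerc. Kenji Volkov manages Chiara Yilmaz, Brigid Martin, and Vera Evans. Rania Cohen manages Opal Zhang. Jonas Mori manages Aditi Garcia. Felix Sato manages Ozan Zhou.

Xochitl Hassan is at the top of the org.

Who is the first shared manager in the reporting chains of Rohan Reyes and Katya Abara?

Xochitl Hassan

Rohan Reyes's chain of managers is Carol Nguyen, Xochitl Hassan. Katya Abara's chain of managers is Brigid Martin, Kenji Volkov, Xochitl Hassan. The first manager that appears in both chains is Xochitl Hassan.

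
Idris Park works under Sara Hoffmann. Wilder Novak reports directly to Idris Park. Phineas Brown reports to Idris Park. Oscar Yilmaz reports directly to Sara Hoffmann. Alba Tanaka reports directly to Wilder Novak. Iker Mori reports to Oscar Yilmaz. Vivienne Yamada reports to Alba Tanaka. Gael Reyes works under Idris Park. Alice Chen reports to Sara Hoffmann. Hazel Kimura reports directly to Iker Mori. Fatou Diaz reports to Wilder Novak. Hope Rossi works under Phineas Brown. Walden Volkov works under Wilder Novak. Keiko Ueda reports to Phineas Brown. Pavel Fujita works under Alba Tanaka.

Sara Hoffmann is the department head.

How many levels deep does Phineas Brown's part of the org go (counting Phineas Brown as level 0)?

The longest chain under Phineas Brown runs Phineas Brown → Keiko Ueda, which is 1 level below Phineas Brown.

1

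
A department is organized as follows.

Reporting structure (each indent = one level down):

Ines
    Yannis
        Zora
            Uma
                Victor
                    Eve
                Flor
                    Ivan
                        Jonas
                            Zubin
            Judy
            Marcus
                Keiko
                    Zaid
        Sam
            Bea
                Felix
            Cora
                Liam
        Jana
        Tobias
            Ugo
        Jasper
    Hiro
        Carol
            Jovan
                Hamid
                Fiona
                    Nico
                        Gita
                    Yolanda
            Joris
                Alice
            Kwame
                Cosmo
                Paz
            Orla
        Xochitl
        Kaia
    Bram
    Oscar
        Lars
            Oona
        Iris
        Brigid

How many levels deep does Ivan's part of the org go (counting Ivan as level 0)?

The longest chain under Ivan runs Ivan → Jonas → Zubin, which is 2 levels below Ivan.

2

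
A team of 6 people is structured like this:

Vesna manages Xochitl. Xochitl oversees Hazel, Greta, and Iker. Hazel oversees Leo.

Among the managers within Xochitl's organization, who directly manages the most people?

Xochitl

Direct-report counts within Xochitl's organization: Xochitl has 3; Hazel has 1. The largest is 3, held by Xochitl.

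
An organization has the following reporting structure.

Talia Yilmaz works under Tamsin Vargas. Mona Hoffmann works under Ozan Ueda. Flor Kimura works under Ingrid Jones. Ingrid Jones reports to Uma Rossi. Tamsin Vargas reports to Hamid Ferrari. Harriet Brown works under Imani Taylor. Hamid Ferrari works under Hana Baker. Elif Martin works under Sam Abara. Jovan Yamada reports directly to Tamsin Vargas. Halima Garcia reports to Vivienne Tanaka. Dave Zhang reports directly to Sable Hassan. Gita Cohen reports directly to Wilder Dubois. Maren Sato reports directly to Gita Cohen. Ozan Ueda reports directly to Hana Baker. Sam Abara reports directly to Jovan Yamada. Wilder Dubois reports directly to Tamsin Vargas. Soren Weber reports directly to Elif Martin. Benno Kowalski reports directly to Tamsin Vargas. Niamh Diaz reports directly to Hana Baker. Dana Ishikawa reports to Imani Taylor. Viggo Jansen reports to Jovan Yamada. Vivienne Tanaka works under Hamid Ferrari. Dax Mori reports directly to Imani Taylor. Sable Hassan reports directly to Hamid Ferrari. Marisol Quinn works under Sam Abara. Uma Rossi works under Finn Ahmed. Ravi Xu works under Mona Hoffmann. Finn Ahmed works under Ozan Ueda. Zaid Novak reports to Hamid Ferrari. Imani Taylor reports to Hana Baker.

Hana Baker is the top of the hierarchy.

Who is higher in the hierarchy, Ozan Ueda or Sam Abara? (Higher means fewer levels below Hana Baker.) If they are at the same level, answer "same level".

Ozan Ueda

Ozan Ueda is 1 level below Hana Baker; Sam Abara is 4. Ozan Ueda is higher.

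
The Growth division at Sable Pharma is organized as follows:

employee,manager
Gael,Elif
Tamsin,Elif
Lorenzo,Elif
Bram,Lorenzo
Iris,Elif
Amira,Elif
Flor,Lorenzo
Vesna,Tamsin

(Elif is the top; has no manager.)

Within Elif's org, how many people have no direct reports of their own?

The people in Elif's organization with no one reporting to them are Amira, Iris, Flor, Bram, Vesna, Gael. That is 6.

6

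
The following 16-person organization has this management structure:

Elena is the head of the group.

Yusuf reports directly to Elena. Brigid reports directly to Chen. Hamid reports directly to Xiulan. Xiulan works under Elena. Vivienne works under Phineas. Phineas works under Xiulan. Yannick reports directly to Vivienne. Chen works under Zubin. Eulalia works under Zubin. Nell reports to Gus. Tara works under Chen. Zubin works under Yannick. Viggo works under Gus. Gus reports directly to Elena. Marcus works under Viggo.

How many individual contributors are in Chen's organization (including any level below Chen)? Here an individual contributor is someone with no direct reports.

The people in Chen's organization with no one reporting to them are Tara, Brigid. That is 2.

2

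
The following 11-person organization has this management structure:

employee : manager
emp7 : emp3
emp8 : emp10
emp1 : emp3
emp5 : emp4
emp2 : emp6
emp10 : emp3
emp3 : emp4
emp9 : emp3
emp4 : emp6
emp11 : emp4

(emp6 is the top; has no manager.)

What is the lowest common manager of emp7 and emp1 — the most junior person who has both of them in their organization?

emp7's chain of managers is emp3, emp4, emp6. emp1's chain of managers is emp3, emp4, emp6. The first manager that appears in both chains is emp3.

emp3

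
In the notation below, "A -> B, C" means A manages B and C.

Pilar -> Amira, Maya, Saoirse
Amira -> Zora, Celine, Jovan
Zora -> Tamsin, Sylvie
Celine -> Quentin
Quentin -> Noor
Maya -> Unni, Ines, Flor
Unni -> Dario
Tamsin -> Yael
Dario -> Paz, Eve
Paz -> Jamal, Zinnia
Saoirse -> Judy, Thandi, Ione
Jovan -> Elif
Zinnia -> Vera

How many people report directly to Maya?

3

Maya directly manages Unni, Ines, Flor. That is 3 direct reports.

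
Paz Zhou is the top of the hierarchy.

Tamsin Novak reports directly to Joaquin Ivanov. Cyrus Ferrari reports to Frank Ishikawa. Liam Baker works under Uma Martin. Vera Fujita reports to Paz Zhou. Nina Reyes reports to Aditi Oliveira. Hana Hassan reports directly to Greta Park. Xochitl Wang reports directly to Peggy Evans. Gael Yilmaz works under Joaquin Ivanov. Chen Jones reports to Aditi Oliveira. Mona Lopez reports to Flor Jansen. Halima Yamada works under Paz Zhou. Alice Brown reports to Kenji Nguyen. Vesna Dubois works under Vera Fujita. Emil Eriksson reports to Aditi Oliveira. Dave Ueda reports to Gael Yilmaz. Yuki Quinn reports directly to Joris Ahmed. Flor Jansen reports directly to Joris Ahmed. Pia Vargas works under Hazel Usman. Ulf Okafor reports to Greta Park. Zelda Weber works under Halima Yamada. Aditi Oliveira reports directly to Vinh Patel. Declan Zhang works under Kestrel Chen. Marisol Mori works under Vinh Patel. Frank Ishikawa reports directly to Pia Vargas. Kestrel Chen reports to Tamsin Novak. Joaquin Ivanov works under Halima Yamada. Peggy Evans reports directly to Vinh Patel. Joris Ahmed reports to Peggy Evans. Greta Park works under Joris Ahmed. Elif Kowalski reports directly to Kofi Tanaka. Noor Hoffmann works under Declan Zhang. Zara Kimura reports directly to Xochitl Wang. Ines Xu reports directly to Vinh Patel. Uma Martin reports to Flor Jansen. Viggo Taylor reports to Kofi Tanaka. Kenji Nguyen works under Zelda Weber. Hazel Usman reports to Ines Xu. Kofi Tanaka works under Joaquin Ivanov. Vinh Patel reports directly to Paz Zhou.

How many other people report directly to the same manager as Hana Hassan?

Hana Hassan reports to Greta Park. Greta Park's other direct reports are Ulf Okafor — 1 peer.

1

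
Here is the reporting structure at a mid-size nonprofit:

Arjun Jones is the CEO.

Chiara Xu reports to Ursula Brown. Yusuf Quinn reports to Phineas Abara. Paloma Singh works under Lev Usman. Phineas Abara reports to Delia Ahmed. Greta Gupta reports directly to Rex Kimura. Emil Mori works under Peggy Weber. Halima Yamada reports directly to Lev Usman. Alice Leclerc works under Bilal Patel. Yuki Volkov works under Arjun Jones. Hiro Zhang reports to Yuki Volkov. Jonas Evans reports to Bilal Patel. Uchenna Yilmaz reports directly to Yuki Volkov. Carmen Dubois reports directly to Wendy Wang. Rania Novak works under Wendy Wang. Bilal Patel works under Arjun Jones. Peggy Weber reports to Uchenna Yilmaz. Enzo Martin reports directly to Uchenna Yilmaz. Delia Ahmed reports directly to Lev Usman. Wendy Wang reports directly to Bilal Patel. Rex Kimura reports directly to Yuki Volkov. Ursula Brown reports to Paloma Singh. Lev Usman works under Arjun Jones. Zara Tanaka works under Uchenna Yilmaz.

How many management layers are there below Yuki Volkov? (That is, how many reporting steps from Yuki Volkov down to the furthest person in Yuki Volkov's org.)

The longest chain under Yuki Volkov runs Yuki Volkov → Uchenna Yilmaz → Peggy Weber → Emil Mori, which is 3 levels below Yuki Volkov.

3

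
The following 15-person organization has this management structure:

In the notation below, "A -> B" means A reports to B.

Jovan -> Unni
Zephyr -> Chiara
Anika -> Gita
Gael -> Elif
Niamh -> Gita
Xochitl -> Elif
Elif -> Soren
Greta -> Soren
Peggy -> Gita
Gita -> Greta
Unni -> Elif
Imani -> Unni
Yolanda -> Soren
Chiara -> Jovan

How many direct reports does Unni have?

Unni directly manages Jovan, Imani. That is 2 direct reports.

2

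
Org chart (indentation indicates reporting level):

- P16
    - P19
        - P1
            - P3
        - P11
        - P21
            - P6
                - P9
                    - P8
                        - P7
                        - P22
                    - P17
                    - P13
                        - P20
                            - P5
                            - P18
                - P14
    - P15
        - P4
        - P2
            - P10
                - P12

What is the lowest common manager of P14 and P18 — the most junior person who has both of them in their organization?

P14's chain of managers is P6, P21, P19, P16. P18's chain of managers is P20, P13, P9, P6, P21, P19, P16. The first manager that appears in both chains is P6.

P6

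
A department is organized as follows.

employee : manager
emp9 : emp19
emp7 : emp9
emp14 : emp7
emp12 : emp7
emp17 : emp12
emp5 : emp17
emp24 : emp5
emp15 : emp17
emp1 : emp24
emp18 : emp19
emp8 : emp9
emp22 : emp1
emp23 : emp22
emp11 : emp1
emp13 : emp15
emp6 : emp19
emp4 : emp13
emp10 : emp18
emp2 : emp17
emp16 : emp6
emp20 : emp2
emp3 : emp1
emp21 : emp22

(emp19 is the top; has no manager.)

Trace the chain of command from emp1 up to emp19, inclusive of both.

emp1 -> emp24 -> emp5 -> emp17 -> emp12 -> emp7 -> emp9 -> emp19

emp1 reports to emp24. emp24 reports to emp5. emp5 reports to emp17. emp17 reports to emp12. emp12 reports to emp7. emp7 reports to emp9. emp9 reports to emp19. emp19 is at the top.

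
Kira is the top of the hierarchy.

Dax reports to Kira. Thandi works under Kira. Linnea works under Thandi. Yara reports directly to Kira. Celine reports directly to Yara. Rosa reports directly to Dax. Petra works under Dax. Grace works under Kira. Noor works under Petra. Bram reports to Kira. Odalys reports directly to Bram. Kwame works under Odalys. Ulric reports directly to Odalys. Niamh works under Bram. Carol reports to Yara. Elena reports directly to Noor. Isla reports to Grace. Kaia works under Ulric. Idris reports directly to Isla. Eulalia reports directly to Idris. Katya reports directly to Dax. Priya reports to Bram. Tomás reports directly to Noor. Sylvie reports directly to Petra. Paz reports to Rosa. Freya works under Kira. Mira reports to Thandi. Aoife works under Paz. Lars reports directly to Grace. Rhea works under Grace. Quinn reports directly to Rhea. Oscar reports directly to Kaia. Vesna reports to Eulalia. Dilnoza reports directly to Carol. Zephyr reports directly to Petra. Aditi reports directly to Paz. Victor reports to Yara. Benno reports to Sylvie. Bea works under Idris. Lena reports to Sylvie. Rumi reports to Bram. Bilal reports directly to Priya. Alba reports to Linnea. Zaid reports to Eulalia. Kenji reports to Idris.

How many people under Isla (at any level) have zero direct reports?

The people in Isla's organization with no one reporting to them are Kenji, Bea, Zaid, Vesna. That is 4.

4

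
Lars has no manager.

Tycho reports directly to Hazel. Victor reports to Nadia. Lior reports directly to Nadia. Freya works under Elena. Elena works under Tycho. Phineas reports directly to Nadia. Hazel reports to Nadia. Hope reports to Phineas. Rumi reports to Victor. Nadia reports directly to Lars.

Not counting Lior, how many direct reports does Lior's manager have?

Lior reports to Nadia. Nadia's other direct reports are Phineas, Victor, Hazel — 3 peers.

3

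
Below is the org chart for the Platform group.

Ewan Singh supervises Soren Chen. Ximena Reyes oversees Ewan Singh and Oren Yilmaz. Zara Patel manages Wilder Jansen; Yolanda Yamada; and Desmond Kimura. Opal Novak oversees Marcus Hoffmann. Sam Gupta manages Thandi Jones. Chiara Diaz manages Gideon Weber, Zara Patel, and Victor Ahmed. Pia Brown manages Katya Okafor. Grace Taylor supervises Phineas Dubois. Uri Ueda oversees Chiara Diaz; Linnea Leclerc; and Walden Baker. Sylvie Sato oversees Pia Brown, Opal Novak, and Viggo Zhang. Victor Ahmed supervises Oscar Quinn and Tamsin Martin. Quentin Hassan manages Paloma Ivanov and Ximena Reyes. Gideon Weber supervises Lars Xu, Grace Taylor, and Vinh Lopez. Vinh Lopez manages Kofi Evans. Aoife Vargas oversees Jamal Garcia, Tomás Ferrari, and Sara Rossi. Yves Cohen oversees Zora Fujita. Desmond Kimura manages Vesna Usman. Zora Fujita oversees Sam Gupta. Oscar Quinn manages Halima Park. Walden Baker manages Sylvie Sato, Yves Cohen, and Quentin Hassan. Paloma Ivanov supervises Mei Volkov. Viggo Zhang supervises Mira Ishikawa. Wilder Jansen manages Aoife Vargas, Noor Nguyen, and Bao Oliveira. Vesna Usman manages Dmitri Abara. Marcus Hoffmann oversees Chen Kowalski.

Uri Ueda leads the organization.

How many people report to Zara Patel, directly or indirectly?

11

Zara Patel directly manages Wilder Jansen, Yolanda Yamada, Desmond Kimura. Under Wilder Jansen: Bao Oliveira, Noor Nguyen, Aoife Vargas, Sara Rossi, Tomás Ferrari, Jamal Garcia (6). Yolanda Yamada has no reports. Under Desmond Kimura: Vesna Usman, Dmitri Abara (2). So Zara Patel's organization is 3 direct reports plus everyone under them: 7 + 1 + 3 = 11.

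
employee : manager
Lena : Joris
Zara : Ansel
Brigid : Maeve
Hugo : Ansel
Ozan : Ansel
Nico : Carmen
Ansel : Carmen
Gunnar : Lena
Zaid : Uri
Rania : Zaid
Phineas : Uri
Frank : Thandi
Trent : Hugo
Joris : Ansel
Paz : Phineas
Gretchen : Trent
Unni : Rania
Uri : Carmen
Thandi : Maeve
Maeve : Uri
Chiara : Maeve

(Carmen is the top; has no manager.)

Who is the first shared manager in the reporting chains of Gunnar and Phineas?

Gunnar's chain of managers is Lena, Joris, Ansel, Carmen. Phineas's chain of managers is Uri, Carmen. The first manager that appears in both chains is Carmen.

Carmen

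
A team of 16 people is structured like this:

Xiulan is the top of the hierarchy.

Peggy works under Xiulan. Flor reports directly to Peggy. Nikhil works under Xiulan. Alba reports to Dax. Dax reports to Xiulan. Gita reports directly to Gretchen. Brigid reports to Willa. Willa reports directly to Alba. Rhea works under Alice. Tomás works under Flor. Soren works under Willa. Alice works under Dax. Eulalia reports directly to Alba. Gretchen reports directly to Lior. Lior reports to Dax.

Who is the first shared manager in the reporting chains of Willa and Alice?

Dax

Willa's chain of managers is Alba, Dax, Xiulan. Alice's chain of managers is Dax, Xiulan. The first manager that appears in both chains is Dax.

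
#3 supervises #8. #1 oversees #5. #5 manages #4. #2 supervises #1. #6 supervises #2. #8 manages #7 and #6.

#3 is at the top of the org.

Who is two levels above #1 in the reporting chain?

#6

#1 reports to #2, and #2 reports to #6. So #1's skip-level manager is #6.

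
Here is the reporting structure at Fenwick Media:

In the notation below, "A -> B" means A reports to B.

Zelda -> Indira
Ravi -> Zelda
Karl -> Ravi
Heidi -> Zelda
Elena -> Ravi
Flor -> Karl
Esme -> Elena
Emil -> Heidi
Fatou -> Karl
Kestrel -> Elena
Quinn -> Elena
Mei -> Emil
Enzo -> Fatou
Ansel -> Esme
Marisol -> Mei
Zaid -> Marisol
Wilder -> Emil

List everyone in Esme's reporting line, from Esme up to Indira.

Esme -> Elena -> Ravi -> Zelda -> Indira

Esme reports to Elena. Elena reports to Ravi. Ravi reports to Zelda. Zelda reports to Indira. Indira is at the top.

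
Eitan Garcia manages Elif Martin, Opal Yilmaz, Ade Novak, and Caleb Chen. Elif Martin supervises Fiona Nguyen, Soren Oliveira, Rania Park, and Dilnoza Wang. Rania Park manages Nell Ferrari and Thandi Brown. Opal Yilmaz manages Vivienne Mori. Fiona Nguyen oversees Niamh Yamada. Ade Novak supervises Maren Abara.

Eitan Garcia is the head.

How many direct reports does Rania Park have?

2

Rania Park directly manages Thandi Brown, Nell Ferrari. That is 2 direct reports.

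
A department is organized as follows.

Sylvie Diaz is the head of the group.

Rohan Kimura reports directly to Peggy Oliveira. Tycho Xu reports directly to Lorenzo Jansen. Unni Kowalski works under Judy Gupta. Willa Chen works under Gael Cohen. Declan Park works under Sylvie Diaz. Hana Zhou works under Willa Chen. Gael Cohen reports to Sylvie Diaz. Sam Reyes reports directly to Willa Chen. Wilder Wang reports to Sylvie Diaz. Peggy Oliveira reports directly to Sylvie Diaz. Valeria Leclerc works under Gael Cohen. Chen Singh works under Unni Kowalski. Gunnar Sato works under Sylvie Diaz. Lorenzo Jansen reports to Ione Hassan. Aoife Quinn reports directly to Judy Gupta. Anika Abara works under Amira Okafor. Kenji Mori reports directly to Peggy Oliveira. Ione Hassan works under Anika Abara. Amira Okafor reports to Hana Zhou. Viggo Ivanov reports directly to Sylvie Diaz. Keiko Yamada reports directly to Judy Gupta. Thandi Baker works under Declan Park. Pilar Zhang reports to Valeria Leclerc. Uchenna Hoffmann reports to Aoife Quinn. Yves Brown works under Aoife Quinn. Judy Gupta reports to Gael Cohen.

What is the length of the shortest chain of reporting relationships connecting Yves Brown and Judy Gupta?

Yves Brown is in Judy Gupta's organization: the chain from Yves Brown up to Judy Gupta is Yves Brown → Aoife Quinn → Judy Gupta, which is 2 links.

2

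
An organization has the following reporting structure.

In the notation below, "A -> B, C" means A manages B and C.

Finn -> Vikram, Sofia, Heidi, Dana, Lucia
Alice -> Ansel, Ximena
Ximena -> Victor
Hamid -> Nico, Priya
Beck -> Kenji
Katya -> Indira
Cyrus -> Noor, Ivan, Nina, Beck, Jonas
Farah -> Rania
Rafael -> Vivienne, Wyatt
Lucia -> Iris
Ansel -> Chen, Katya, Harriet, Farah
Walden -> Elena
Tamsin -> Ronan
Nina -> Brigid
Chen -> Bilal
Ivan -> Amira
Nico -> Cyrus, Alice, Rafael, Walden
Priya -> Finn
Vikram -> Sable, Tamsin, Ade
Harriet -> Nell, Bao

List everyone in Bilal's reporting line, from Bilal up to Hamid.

Bilal reports to Chen. Chen reports to Ansel. Ansel reports to Alice. Alice reports to Nico. Nico reports to Hamid. Hamid is at the top.

Bilal -> Chen -> Ansel -> Alice -> Nico -> Hamid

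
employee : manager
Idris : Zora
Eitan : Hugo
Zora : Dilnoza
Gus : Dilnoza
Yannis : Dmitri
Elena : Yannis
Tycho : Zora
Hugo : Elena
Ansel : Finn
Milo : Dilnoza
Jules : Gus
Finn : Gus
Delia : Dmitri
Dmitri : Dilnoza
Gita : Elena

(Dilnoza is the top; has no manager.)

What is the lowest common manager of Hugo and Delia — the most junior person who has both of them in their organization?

Hugo's chain of managers is Elena, Yannis, Dmitri, Dilnoza. Delia's chain of managers is Dmitri, Dilnoza. The first manager that appears in both chains is Dmitri.

Dmitri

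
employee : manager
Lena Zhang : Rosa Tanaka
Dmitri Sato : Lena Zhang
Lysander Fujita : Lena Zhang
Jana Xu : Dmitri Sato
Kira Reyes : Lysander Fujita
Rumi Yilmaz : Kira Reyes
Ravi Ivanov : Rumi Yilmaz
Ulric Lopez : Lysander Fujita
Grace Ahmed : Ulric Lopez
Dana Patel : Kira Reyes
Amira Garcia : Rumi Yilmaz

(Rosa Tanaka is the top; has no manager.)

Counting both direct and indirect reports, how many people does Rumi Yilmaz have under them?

Rumi Yilmaz directly manages Ravi Ivanov, Amira Garcia. Ravi Ivanov has no reports. Amira Garcia has no reports. So Rumi Yilmaz's organization is 2 direct reports plus everyone under them: 1 + 1 = 2.

2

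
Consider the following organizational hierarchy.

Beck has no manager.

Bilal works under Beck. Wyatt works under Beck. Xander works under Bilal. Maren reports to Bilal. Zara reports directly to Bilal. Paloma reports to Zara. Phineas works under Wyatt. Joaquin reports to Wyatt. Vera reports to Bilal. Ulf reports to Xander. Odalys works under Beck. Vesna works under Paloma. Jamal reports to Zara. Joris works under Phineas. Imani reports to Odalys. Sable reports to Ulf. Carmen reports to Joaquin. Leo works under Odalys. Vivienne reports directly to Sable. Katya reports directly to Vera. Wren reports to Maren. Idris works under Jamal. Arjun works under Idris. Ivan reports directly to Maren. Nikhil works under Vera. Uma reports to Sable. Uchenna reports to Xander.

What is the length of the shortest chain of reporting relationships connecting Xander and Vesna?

Xander is 1 level below Bilal, and Vesna is 3 levels below Bilal (their lowest common manager). The shortest path runs up from Xander to Bilal and back down to Vesna: 1 + 3 = 4 links.

4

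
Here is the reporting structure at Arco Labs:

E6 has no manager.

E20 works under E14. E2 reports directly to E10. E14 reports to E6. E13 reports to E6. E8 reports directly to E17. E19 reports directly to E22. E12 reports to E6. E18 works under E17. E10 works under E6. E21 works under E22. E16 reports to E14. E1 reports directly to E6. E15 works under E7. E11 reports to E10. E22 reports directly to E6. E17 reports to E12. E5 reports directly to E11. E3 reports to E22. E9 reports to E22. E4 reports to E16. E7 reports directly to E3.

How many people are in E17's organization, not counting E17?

2

E17 directly manages E18, E8. E18 has no reports. E8 has no reports. So E17's organization is 2 direct reports plus everyone under them: 1 + 1 = 2.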